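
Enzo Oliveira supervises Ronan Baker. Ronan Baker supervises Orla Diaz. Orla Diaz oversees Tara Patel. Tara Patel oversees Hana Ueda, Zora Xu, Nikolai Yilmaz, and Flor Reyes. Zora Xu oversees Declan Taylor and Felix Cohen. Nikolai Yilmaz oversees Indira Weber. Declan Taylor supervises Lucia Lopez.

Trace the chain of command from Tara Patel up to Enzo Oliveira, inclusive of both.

Tara Patel reports to Orla Diaz. Orla Diaz reports to Ronan Baker. Ronan Baker reports to Enzo Oliveira. Enzo Oliveira is at the top.

Tara Patel -> Orla Diaz -> Ronan Baker -> Enzo Oliveira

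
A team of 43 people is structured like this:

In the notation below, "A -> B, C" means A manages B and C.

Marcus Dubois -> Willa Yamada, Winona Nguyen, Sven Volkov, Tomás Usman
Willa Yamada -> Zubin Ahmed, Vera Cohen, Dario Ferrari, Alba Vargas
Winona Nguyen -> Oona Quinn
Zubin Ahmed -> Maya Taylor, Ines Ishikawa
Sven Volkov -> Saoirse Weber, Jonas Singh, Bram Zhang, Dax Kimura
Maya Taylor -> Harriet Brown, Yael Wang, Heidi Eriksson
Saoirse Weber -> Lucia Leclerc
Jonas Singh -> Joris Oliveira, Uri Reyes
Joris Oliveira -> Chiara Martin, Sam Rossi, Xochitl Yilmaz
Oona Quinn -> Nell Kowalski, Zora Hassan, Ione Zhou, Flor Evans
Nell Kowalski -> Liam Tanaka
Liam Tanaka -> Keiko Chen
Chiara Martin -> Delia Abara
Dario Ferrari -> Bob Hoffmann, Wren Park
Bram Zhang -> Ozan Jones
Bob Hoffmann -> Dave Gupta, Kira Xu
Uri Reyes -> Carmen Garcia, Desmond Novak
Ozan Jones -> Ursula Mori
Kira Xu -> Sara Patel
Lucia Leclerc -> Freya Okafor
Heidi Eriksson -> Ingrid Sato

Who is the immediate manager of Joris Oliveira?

Jonas Singh

Joris Oliveira reports directly to Jonas Singh.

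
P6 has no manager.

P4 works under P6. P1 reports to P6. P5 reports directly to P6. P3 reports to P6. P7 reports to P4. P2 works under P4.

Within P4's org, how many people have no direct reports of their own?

The people in P4's organization with no one reporting to them are P2, P7. That is 2.

2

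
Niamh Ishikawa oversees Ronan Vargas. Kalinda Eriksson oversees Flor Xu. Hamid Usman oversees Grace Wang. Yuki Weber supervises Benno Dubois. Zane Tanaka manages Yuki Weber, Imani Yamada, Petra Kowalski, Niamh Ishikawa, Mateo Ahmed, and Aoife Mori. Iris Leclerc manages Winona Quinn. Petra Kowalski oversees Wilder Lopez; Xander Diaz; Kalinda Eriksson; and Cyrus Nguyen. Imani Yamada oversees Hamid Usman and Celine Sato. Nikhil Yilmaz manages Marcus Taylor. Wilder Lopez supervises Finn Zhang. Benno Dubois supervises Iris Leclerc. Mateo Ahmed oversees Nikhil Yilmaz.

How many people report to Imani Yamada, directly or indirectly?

3

Imani Yamada directly manages Hamid Usman, Celine Sato. Under Hamid Usman: Grace Wang (1). Celine Sato has no reports. So Imani Yamada's organization is 2 direct reports plus everyone under them: 2 + 1 = 3.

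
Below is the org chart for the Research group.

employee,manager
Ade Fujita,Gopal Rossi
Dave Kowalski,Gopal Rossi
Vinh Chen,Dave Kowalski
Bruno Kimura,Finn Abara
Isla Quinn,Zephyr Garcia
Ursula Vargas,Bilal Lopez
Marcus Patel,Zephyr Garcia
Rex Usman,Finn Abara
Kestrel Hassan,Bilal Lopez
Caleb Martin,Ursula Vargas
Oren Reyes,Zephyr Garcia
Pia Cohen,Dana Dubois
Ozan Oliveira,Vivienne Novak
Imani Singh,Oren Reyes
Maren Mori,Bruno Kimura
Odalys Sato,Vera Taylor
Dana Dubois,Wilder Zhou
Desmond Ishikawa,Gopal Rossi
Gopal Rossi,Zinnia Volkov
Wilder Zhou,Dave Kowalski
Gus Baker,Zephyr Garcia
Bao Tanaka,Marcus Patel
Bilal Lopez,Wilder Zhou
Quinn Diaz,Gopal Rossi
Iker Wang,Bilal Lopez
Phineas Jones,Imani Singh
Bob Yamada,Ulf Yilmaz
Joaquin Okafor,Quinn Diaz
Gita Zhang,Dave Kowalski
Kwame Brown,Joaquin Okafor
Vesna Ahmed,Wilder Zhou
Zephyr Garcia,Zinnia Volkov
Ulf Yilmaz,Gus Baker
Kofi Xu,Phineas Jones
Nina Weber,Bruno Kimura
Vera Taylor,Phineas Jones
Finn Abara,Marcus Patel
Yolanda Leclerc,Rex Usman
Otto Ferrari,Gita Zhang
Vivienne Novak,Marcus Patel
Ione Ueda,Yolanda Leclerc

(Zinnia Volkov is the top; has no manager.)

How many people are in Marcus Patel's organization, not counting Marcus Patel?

Marcus Patel directly manages Finn Abara, Bao Tanaka, Vivienne Novak. Under Finn Abara: Rex Usman, Yolanda Leclerc, Ione Ueda, Bruno Kimura, Maren Mori, Nina Weber (6). Bao Tanaka has no reports. Under Vivienne Novak: Ozan Oliveira (1). So Marcus Patel's organization is 3 direct reports plus everyone under them: 7 + 1 + 2 = 10.

10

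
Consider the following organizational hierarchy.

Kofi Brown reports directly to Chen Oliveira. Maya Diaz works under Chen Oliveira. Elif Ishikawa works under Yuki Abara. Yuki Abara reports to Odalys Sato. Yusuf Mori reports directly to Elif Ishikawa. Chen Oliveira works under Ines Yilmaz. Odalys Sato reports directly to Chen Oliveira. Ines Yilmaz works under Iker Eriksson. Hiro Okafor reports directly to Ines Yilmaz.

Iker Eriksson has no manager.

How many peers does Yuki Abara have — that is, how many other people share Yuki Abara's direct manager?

Yuki Abara reports to Odalys Sato, and Odalys Sato has no other direct reports. Yuki Abara has 0 peers.

0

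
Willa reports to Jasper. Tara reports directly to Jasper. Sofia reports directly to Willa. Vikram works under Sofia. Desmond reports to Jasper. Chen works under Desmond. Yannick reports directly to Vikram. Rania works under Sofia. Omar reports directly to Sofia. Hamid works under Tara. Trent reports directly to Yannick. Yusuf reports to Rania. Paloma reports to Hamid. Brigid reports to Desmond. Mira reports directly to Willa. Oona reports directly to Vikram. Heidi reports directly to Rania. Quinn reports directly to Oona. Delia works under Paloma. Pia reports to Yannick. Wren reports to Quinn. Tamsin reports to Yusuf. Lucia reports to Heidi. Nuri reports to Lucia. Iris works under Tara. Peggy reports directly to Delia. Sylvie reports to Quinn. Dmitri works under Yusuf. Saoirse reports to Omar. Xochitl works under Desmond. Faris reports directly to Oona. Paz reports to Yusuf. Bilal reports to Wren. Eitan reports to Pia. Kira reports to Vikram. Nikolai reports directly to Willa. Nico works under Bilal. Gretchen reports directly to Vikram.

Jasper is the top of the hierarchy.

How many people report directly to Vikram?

4

Vikram directly manages Yannick, Oona, Kira, Gretchen. That is 4 direct reports.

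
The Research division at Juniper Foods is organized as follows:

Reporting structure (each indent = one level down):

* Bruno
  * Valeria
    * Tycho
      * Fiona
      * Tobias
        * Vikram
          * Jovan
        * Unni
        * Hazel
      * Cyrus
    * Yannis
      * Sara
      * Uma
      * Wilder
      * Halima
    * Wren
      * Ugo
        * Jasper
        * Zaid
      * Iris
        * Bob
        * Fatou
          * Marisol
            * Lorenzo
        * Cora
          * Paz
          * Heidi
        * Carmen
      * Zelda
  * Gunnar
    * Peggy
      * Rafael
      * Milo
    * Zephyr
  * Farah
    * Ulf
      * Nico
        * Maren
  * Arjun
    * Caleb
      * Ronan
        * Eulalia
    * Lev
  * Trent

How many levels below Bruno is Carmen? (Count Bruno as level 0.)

Chain from Carmen up to Bruno: Carmen → Iris → Wren → Valeria → Bruno. That is 4 steps up, so Carmen is 4 levels below Bruno.

4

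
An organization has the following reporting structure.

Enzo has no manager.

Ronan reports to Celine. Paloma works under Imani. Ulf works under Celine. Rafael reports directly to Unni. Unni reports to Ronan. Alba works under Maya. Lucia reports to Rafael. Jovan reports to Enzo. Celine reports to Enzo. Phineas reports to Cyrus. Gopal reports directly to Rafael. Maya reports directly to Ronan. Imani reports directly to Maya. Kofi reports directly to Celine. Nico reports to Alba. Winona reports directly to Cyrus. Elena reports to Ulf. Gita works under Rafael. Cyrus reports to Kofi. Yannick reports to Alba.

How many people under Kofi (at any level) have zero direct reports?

The people in Kofi's organization with no one reporting to them are Phineas, Winona. That is 2.

2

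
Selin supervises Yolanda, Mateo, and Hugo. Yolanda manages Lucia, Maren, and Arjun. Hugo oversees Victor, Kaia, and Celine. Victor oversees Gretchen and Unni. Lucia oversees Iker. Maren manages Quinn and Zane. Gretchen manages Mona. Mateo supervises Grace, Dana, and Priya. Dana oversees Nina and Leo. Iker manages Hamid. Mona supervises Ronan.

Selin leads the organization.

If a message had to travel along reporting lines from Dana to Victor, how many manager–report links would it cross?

Dana is 2 levels below Selin, and Victor is 2 levels below Selin (their lowest common manager). The shortest path runs up from Dana to Selin and back down to Victor: 2 + 2 = 4 links.

4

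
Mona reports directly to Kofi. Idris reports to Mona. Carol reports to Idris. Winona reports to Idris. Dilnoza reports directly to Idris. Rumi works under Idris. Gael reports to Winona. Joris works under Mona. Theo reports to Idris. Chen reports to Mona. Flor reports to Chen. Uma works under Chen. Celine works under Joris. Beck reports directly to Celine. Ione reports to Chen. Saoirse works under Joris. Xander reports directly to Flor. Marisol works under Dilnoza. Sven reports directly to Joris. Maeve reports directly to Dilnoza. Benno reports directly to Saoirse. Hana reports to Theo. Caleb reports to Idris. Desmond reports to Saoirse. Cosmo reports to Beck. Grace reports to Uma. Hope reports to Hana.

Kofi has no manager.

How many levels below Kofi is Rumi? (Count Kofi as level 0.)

3

Chain from Rumi up to Kofi: Rumi → Idris → Mona → Kofi. That is 3 steps up, so Rumi is 3 levels below Kofi.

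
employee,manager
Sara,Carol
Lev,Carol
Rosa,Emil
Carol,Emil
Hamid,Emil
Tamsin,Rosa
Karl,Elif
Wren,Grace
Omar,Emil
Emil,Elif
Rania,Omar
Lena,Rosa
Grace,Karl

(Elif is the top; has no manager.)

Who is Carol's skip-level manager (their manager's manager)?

Carol reports to Emil, and Emil reports to Elif. So Carol's skip-level manager is Elif.

Elif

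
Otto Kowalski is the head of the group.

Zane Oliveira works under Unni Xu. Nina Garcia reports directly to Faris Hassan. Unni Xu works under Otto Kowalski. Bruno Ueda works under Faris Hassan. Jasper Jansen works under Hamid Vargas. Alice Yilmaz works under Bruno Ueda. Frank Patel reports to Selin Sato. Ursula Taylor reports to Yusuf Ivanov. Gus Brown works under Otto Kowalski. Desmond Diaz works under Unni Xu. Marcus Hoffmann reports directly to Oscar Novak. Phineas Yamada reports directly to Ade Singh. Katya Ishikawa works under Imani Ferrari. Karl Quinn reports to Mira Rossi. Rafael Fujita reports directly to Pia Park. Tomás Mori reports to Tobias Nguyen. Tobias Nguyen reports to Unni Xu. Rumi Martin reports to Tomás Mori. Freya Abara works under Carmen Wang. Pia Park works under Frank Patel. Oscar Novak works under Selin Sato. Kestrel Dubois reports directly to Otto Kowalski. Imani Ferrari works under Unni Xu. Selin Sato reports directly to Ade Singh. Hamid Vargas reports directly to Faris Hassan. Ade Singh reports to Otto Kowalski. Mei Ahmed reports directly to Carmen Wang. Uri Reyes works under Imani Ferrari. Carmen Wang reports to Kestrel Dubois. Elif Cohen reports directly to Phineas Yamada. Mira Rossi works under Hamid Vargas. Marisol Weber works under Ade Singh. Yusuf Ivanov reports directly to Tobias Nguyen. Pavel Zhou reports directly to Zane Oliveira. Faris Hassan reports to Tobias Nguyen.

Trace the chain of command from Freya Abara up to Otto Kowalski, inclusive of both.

Freya Abara reports to Carmen Wang. Carmen Wang reports to Kestrel Dubois. Kestrel Dubois reports to Otto Kowalski. Otto Kowalski is at the top.

Freya Abara -> Carmen Wang -> Kestrel Dubois -> Otto Kowalski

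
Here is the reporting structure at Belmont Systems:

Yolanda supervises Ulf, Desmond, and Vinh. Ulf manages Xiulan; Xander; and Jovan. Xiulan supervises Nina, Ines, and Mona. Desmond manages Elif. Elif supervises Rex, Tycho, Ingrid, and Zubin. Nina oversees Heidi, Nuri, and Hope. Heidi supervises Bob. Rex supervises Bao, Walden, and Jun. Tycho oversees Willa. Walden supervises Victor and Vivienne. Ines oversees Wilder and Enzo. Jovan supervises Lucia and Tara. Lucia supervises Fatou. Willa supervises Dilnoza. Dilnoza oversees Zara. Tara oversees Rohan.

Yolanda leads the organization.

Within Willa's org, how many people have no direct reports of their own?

The only person in Willa's organization with no one reporting to them is Zara. That is 1.

1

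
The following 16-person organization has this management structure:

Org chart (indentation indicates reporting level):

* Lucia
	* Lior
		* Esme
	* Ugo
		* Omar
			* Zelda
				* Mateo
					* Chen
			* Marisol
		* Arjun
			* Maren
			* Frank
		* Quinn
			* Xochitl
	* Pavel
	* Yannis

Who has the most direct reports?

Lucia

Direct-report counts: Lucia has 4; Ugo has 3; Quinn has 1; Arjun has 2; Omar has 2; Zelda has 1; Mateo has 1; Lior has 1. The largest is 4, held by Lucia.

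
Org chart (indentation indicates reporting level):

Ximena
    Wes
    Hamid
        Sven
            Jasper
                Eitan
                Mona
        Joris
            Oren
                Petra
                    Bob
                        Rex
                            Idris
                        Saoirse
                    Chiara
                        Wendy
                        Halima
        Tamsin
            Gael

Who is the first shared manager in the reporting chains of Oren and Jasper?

Hamid

Oren's chain of managers is Joris, Hamid, Ximena. Jasper's chain of managers is Sven, Hamid, Ximena. The first manager that appears in both chains is Hamid.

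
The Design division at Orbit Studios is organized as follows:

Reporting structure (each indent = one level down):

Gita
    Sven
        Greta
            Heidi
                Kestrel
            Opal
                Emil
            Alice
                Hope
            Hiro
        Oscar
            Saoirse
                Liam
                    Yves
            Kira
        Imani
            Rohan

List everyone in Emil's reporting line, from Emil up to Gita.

Emil reports to Opal. Opal reports to Greta. Greta reports to Sven. Sven reports to Gita. Gita is at the top.

Emil -> Opal -> Greta -> Sven -> Gita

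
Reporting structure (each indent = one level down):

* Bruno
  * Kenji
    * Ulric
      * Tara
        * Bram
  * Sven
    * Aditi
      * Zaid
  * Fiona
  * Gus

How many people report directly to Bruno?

4

Bruno directly manages Kenji, Sven, Fiona, Gus. That is 4 direct reports.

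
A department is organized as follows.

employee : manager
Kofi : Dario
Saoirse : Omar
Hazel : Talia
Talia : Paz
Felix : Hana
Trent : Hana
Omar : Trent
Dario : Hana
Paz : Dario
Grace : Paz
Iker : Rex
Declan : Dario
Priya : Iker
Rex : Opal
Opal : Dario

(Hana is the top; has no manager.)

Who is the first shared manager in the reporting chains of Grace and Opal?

Grace's chain of managers is Paz, Dario, Hana. Opal's chain of managers is Dario, Hana. The first manager that appears in both chains is Dario.

Dario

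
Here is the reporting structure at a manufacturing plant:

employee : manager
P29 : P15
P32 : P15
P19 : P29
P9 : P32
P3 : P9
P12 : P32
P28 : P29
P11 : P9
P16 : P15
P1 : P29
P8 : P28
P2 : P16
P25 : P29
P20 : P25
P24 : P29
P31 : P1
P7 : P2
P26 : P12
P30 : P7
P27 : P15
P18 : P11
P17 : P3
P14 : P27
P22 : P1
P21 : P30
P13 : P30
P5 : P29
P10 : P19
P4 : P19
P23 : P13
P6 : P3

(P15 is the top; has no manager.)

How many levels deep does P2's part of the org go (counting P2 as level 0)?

The longest chain under P2 runs P2 → P7 → P30 → P13 → P23, which is 4 levels below P2.

4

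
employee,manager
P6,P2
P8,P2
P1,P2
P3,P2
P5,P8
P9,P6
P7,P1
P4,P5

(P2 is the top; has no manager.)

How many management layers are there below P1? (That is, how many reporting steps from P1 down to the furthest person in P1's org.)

1

The longest chain under P1 runs P1 → P7, which is 1 level below P1.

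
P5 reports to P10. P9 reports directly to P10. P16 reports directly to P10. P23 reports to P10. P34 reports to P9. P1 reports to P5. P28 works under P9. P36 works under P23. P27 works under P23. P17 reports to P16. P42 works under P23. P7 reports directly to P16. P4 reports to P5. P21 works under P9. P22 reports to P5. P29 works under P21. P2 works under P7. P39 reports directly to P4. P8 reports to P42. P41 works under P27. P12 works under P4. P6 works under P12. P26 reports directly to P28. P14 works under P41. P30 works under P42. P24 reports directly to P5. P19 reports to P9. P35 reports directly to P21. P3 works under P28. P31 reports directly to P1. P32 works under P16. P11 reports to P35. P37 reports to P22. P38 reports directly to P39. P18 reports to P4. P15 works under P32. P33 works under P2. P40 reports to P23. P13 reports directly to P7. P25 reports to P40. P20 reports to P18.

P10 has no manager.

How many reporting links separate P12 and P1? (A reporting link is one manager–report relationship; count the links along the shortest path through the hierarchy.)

P12 is 2 levels below P5, and P1 is 1 level below P5 (their lowest common manager). The shortest path runs up from P12 to P5 and back down to P1: 2 + 1 = 3 links.

3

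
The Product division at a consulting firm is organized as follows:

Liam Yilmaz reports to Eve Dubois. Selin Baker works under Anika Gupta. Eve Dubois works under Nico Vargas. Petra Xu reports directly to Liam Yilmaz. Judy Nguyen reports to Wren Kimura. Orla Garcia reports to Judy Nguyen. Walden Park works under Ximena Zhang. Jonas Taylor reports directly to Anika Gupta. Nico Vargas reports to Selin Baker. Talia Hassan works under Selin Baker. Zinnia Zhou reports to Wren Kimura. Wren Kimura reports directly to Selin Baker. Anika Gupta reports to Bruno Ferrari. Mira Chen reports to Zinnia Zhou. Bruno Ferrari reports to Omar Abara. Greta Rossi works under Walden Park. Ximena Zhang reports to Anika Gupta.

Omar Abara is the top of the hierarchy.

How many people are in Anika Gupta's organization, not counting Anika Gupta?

15

Anika Gupta directly manages Selin Baker, Ximena Zhang, Jonas Taylor. Under Selin Baker: Nico Vargas, Eve Dubois, Liam Yilmaz, Petra Xu, Talia Hassan, Wren Kimura, Zinnia Zhou, Mira Chen, Judy Nguyen, Orla Garcia (10). Under Ximena Zhang: Walden Park, Greta Rossi (2). Jonas Taylor has no reports. So Anika Gupta's organization is 3 direct reports plus everyone under them: 11 + 3 + 1 = 15.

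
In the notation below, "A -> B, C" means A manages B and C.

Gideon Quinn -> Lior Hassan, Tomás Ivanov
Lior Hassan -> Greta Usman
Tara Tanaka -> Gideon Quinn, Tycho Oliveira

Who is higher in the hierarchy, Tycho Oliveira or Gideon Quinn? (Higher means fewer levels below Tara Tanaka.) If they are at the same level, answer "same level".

Both Tycho Oliveira and Gideon Quinn are 1 level below Tara Tanaka.

same level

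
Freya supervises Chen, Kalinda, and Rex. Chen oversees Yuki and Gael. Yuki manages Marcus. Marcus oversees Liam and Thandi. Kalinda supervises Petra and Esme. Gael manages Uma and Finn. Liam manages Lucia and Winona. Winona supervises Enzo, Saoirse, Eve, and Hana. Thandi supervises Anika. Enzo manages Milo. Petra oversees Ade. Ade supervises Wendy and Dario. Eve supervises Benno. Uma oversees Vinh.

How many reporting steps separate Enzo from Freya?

6

Chain from Enzo up to Freya: Enzo → Winona → Liam → Marcus → Yuki → Chen → Freya. That is 6 steps up, so Enzo is 6 levels below Freya.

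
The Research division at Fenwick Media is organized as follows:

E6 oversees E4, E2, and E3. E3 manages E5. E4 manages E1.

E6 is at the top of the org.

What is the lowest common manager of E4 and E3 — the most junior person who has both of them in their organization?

E4's chain of managers is E6. E3's chain of managers is E6. The first manager that appears in both chains is E6.

E6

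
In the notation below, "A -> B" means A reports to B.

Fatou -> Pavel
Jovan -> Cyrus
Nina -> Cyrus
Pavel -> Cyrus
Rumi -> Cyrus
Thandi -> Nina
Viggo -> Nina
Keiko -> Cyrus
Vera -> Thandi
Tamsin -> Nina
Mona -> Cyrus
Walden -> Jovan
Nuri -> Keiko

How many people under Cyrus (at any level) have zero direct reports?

8

The people in Cyrus's organization with no one reporting to them are Mona, Nuri, Rumi, Fatou, Walden, Viggo, Tamsin, Vera. That is 8.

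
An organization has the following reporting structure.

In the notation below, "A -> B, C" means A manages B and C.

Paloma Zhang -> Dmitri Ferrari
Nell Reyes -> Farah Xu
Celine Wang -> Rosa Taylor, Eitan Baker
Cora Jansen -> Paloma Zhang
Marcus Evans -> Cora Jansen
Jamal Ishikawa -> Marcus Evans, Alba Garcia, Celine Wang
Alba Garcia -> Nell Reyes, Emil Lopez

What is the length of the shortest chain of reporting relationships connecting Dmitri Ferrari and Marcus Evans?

3

Dmitri Ferrari is in Marcus Evans's organization: the chain from Dmitri Ferrari up to Marcus Evans is Dmitri Ferrari → Paloma Zhang → Cora Jansen → Marcus Evans, which is 3 links.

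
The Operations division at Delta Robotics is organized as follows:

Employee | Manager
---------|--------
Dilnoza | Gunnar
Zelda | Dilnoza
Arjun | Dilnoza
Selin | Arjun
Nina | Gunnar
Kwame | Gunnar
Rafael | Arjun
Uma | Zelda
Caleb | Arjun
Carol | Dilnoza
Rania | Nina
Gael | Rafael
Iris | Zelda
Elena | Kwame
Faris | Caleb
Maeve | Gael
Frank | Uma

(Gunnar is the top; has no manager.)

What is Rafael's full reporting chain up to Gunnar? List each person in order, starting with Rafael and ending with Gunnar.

Rafael reports to Arjun. Arjun reports to Dilnoza. Dilnoza reports to Gunnar. Gunnar is at the top.

Rafael -> Arjun -> Dilnoza -> Gunnar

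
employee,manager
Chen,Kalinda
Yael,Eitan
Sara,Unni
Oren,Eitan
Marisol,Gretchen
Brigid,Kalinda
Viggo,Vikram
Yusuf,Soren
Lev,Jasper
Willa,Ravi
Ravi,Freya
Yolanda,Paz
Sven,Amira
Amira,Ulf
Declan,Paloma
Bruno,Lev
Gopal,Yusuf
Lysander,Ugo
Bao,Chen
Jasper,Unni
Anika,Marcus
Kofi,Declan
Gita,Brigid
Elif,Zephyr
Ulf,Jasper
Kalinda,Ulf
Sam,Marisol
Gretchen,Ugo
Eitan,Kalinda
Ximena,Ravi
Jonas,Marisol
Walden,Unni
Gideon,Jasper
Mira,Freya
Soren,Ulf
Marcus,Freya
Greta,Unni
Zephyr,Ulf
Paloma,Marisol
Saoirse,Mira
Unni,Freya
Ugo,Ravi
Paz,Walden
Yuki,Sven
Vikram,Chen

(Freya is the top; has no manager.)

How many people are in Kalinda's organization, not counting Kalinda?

9

Kalinda directly manages Brigid, Eitan, Chen. Under Brigid: Gita (1). Under Eitan: Yael, Oren (2). Under Chen: Bao, Vikram, Viggo (3). So Kalinda's organization is 3 direct reports plus everyone under them: 2 + 3 + 4 = 9.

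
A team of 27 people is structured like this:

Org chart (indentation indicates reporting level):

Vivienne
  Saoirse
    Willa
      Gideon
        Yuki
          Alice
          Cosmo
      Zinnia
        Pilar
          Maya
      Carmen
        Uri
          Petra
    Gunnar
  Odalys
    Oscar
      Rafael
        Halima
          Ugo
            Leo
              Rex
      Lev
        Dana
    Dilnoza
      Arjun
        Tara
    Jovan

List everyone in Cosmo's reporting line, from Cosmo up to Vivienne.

Cosmo -> Yuki -> Gideon -> Willa -> Saoirse -> Vivienne

Cosmo reports to Yuki. Yuki reports to Gideon. Gideon reports to Willa. Willa reports to Saoirse. Saoirse reports to Vivienne. Vivienne is at the top.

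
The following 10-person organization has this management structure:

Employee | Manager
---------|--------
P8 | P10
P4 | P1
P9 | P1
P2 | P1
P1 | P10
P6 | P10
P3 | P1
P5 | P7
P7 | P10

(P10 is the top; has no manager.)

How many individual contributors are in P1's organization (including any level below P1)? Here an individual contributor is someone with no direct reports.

The people in P1's organization with no one reporting to them are P9, P3, P4, P2. That is 4.

4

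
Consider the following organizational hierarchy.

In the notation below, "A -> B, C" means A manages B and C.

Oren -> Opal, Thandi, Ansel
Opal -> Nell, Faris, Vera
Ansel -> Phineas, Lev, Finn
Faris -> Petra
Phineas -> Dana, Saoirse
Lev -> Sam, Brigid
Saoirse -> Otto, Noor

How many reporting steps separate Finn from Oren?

Chain from Finn up to Oren: Finn → Ansel → Oren. That is 2 steps up, so Finn is 2 levels below Oren.

2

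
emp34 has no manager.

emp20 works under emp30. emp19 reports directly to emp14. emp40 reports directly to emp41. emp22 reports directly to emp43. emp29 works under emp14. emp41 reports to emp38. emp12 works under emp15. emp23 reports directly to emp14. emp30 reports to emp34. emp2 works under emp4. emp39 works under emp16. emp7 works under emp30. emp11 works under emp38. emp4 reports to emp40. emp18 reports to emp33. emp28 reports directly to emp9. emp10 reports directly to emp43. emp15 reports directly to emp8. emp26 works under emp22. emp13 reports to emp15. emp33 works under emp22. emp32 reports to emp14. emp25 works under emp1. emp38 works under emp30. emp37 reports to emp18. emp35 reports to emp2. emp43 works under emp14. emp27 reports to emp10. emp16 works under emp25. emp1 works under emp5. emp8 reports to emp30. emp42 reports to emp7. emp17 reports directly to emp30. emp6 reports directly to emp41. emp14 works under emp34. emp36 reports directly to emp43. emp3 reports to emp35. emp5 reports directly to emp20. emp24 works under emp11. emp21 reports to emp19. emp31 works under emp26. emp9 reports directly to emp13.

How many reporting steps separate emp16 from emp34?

6

Chain from emp16 up to emp34: emp16 → emp25 → emp1 → emp5 → emp20 → emp30 → emp34. That is 6 steps up, so emp16 is 6 levels below emp34.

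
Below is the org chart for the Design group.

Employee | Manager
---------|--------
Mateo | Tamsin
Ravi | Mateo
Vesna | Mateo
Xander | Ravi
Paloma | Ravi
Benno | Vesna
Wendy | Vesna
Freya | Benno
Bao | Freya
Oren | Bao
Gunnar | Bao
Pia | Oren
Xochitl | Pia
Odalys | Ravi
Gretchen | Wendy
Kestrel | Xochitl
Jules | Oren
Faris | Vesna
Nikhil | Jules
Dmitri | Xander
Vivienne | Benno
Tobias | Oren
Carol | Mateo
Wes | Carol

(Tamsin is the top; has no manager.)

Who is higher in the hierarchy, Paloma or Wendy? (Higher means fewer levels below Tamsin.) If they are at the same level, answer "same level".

same level

Both Paloma and Wendy are 3 levels below Tamsin.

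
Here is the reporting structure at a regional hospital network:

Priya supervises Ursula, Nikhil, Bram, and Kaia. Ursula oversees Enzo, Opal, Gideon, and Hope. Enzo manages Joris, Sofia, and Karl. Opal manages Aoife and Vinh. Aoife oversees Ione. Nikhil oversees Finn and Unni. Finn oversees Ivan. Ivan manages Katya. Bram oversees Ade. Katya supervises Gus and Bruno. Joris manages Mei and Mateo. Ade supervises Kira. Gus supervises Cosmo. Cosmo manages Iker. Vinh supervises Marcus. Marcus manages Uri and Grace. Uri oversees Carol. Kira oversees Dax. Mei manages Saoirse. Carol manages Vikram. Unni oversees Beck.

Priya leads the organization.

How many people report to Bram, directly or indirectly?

Bram directly manages Ade. Under Ade: Kira, Dax (2). That's 3 in total.

3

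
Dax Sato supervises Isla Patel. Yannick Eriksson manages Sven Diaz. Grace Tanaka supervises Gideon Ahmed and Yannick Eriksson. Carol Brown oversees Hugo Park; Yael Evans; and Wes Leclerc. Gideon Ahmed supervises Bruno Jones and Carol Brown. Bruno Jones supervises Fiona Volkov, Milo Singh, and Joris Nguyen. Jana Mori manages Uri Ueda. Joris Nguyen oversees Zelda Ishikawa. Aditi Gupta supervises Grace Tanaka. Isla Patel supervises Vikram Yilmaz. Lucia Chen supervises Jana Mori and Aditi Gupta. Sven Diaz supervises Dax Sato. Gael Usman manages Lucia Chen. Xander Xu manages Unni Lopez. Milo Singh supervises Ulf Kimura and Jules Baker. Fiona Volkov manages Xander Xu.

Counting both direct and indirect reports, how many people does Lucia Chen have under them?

Lucia Chen directly manages Aditi Gupta, Jana Mori. Under Aditi Gupta: Grace Tanaka, Yannick Eriksson, Sven Diaz, Dax Sato, Isla Patel, Vikram Yilmaz, Gideon Ahmed, Carol Brown, Wes Leclerc, Yael Evans, Hugo Park, Bruno Jones, Joris Nguyen, Zelda Ishikawa, Milo Singh, Jules Baker, Ulf Kimura, Fiona Volkov, Xander Xu, Unni Lopez (20). Under Jana Mori: Uri Ueda (1). So Lucia Chen's organization is 2 direct reports plus everyone under them: 21 + 2 = 23.

23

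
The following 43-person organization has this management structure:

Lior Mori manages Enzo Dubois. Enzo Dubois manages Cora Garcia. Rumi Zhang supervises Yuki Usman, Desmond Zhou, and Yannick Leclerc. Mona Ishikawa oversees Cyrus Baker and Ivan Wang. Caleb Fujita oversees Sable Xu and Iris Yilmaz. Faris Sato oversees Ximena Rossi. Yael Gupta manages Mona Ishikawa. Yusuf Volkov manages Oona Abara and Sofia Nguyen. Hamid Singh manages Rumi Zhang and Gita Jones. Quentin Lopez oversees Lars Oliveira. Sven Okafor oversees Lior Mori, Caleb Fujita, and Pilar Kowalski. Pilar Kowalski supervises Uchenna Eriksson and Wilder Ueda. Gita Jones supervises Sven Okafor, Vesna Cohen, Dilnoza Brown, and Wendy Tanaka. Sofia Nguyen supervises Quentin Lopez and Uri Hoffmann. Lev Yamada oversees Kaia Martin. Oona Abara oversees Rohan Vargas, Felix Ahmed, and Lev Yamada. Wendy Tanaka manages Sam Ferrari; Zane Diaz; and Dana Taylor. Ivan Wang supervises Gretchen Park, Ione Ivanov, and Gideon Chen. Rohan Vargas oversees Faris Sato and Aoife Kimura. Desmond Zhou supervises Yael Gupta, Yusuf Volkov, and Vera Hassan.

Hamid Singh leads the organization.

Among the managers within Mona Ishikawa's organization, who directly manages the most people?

Direct-report counts within Mona Ishikawa's organization: Mona Ishikawa has 2; Ivan Wang has 3. The largest is 3, held by Ivan Wang.

Ivan Wang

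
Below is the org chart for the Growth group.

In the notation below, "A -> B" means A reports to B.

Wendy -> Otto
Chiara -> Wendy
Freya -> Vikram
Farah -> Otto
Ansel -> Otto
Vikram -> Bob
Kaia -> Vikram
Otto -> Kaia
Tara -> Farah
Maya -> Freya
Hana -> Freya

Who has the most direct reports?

Otto

Direct-report counts: Bob has 1; Vikram has 2; Freya has 2; Kaia has 1; Otto has 3; Farah has 1; Wendy has 1. The largest is 3, held by Otto.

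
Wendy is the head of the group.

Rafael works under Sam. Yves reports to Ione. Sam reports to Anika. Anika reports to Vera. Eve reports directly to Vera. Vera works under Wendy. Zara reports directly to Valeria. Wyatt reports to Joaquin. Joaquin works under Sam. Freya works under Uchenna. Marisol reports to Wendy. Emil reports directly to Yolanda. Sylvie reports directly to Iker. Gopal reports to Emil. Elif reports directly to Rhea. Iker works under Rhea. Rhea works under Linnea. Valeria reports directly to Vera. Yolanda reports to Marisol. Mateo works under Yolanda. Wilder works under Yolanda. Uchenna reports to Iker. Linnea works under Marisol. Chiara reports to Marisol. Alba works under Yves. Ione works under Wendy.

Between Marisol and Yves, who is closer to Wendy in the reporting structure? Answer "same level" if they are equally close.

Marisol is 1 level below Wendy; Yves is 2. Marisol is higher.

Marisol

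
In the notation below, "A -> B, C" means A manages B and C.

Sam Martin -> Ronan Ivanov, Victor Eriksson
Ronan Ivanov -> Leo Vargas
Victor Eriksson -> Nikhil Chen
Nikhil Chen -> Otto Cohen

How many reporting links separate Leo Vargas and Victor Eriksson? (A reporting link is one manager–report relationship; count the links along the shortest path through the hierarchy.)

Leo Vargas is 2 levels below Sam Martin, and Victor Eriksson is 1 level below Sam Martin (their lowest common manager). The shortest path runs up from Leo Vargas to Sam Martin and back down to Victor Eriksson: 2 + 1 = 3 links.

3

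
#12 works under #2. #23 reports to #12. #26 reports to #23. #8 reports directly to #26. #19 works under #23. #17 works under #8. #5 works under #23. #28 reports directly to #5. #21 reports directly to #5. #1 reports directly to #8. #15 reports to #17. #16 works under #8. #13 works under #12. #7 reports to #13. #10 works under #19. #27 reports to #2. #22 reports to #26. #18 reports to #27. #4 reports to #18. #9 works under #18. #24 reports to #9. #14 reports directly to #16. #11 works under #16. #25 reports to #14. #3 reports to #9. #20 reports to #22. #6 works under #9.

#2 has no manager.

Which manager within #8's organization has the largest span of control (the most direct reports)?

Direct-report counts within #8's organization: #8 has 3; #16 has 2; #14 has 1; #17 has 1. The largest is 3, held by #8.

#8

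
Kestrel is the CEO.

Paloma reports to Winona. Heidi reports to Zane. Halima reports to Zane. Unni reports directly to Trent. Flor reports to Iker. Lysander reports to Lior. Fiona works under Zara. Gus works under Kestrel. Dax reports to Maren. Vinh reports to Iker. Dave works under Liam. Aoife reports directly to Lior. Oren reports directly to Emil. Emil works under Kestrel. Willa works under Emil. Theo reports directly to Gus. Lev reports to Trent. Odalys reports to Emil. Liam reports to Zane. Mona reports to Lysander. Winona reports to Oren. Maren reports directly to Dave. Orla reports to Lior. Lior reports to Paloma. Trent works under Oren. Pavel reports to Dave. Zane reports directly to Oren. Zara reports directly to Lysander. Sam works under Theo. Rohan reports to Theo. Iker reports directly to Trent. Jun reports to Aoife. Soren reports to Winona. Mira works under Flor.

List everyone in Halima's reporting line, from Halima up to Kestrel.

Halima reports to Zane. Zane reports to Oren. Oren reports to Emil. Emil reports to Kestrel. Kestrel is at the top.

Halima -> Zane -> Oren -> Emil -> Kestrel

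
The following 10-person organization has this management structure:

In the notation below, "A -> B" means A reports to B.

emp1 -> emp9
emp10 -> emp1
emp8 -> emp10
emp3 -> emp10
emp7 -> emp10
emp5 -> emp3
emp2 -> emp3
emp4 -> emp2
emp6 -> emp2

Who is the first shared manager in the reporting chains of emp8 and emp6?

emp10

emp8's chain of managers is emp10, emp1, emp9. emp6's chain of managers is emp2, emp3, emp10, emp1, emp9. The first manager that appears in both chains is emp10.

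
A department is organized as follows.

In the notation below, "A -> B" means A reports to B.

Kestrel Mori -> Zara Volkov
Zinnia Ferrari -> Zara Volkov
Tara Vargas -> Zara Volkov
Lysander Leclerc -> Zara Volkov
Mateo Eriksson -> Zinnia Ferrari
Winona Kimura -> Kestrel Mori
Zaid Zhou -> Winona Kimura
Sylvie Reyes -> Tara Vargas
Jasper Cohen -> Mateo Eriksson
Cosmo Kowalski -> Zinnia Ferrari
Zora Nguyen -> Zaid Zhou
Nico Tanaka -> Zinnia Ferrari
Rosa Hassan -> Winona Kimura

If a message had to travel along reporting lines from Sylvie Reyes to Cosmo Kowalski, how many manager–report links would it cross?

4

Sylvie Reyes is 2 levels below Zara Volkov, and Cosmo Kowalski is 2 levels below Zara Volkov (their lowest common manager). The shortest path runs up from Sylvie Reyes to Zara Volkov and back down to Cosmo Kowalski: 2 + 2 = 4 links.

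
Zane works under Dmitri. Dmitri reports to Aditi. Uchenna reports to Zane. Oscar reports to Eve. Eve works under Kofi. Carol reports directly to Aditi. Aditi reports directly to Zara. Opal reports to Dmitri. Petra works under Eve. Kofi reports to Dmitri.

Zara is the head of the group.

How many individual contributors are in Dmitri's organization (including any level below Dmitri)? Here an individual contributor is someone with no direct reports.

The people in Dmitri's organization with no one reporting to them are Opal, Uchenna, Petra, Oscar. That is 4.

4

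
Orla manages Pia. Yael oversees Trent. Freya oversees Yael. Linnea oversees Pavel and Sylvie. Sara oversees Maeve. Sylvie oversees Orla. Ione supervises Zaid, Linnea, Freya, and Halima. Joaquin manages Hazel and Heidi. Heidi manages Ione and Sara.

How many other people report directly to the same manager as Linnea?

3

Linnea reports to Ione. Ione's other direct reports are Zaid, Freya, Halima — 3 peers.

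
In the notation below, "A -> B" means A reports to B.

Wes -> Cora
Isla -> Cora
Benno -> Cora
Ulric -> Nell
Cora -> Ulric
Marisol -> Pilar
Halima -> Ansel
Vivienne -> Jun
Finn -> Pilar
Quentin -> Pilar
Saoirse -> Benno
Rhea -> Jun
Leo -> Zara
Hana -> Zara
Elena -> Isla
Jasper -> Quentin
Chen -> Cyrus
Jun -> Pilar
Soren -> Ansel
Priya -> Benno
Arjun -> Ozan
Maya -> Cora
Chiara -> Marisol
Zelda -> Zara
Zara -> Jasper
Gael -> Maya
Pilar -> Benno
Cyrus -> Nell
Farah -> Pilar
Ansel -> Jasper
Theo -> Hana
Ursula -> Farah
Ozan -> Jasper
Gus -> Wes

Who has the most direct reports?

Pilar

Direct-report counts: Nell has 2; Cyrus has 1; Ulric has 1; Cora has 4; Maya has 1; Isla has 1; Benno has 3; Pilar has 5; Farah has 1; Quentin has 1; Jasper has 3; Zara has 3; Hana has 1; Ozan has 1; Ansel has 2; Jun has 2; Marisol has 1; Wes has 1. The largest is 5, held by Pilar.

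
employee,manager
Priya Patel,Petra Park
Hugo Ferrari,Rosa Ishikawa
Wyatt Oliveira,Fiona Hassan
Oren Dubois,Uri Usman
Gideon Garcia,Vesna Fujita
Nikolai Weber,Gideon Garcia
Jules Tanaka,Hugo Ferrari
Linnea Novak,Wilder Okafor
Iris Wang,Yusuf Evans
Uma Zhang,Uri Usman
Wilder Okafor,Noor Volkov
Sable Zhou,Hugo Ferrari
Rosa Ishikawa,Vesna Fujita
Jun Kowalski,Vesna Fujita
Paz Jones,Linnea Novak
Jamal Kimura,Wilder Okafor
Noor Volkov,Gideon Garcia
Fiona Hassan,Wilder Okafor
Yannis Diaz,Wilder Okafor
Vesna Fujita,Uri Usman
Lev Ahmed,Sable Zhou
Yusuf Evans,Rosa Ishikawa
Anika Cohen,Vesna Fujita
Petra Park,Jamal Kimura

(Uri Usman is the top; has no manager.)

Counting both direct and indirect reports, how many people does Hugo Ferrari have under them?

Hugo Ferrari directly manages Sable Zhou, Jules Tanaka. Under Sable Zhou: Lev Ahmed (1). Jules Tanaka has no reports. So Hugo Ferrari's organization is 2 direct reports plus everyone under them: 2 + 1 = 3.

3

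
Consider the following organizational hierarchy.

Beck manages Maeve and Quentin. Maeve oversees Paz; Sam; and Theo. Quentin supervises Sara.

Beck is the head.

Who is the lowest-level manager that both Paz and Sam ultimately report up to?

Maeve

Paz's chain of managers is Maeve, Beck. Sam's chain of managers is Maeve, Beck. The first manager that appears in both chains is Maeve.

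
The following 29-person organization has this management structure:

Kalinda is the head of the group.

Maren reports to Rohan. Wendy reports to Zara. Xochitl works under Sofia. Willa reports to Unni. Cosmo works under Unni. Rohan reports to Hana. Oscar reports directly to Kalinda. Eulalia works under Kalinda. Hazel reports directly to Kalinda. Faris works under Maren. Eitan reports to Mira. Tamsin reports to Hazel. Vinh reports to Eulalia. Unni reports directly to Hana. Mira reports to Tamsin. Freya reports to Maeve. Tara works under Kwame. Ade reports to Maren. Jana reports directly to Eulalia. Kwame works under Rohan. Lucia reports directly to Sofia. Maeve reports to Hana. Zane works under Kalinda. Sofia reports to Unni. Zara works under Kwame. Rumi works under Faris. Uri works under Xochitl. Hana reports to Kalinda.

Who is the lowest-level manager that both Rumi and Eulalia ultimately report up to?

Kalinda

Rumi's chain of managers is Faris, Maren, Rohan, Hana, Kalinda. Eulalia's chain of managers is Kalinda. The first manager that appears in both chains is Kalinda.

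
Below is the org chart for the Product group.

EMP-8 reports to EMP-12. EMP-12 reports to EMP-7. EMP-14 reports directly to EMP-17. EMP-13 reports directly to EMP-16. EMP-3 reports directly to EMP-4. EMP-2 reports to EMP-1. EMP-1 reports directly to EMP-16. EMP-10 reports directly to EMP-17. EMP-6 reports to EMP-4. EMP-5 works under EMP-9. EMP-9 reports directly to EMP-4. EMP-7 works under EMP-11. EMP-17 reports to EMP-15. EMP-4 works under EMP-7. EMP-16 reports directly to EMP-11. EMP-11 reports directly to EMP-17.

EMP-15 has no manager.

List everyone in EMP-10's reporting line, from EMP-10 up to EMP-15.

EMP-10 -> EMP-17 -> EMP-15

EMP-10 reports to EMP-17. EMP-17 reports to EMP-15. EMP-15 is at the top.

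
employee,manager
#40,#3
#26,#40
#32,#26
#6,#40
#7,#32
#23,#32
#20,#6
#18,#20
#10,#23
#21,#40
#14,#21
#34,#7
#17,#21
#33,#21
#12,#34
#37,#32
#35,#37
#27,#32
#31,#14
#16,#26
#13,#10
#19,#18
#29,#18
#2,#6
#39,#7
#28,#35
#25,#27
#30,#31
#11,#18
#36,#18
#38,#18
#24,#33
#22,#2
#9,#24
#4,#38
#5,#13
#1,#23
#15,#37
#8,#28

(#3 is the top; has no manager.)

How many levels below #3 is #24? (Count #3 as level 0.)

Chain from #24 up to #3: #24 → #33 → #21 → #40 → #3. That is 4 steps up, so #24 is 4 levels below #3.

4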